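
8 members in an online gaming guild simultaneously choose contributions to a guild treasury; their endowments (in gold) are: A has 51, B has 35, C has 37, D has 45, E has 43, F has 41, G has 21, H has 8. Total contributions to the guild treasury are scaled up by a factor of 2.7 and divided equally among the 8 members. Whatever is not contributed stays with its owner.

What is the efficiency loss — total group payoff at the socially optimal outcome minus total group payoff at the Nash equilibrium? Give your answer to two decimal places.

The private return per contributed unit is 2.7/8 = 0.3375 < 1 for every player regardless of endowment, so the Nash equilibrium is zero contribution and the group total is Σ E_j = 51 + 35 + 37 + 45 + 43 + 41 + 21 + 8 = 281.
Each contributed unit returns 2.700 to the group, so the social optimum is full contribution by everyone: group total = 2.700 × 281 = 758.70.
Efficiency loss = (2.700 − 1) × 281 = 477.70.

477.70 gold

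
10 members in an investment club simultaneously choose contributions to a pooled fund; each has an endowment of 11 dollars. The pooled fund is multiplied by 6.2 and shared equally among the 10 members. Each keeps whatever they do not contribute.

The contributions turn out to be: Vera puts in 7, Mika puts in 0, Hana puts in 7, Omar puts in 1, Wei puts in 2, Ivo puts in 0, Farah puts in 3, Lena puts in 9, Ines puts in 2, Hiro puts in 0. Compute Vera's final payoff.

23.22 dollars

Total contributed: 7 + 0 + 7 + 1 + 2 + 0 + 3 + 9 + 2 + 0 = 31.
Each receives 6.2 × 31 / 10 = 19.22 from the pooled fund.
Vera keeps 11 − 7 = 4, so Vera's payoff is 4 + 19.22 = 23.22.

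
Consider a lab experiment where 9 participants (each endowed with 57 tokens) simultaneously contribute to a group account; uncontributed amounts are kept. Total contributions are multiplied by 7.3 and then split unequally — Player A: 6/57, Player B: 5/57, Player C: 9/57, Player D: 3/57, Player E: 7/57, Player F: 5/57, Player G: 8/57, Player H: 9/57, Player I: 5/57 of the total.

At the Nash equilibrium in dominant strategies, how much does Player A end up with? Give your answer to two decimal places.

188.40 tokens

Player j's private return per contributed unit is 7.3 × (j's share). Contributing is weakly dominant for j when that share is at least 1/7.3 = 0.1370, and contributing 0 is dominant otherwise.
Player C, Player G and Player H clear that bar, contributing 57 each; the remaining 6 contribute 0. Total contributed: 171.
Player A keeps 57 and receives 7.3 × 171 × 6/57 = 131.40 from the group account, for a payoff of 188.40.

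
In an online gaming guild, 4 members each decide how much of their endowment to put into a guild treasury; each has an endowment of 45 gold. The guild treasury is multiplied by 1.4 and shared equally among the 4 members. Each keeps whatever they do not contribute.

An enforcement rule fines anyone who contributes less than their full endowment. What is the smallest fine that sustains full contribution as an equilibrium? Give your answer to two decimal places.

Given the others contribute fully, the best deviation is to contribute 0 (any partial contribution still incurs the fine and gives up units whose private return 0.3500 is below 1).
Deviating from 45 to 0 saves 45 gold but forfeits the deviator's share of the drop in the guild treasury: 1.4/4 × 45 = 15.75.
So the deviation gain is 45 − 15.75 = 29.25, and the fine must be at least 29.25 gold to wipe it out.

29.25 gold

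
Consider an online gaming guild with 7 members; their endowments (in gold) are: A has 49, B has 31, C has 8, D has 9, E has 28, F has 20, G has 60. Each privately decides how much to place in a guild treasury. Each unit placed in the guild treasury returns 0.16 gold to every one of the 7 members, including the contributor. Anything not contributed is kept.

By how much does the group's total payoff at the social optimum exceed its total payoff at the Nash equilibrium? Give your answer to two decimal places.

24.60 gold

The private return per contributed unit is 0.16 < 1 for everyone, so the Nash equilibrium is zero contribution and the group total is Σ E_j = 49 + 31 + 8 + 9 + 28 + 20 + 60 = 205.
Each contributed unit returns 1.120 to the group, so the social optimum is full contribution by everyone: group total = 1.120 × 205 = 229.60.
Efficiency loss = (1.120 − 1) × 205 = 24.60.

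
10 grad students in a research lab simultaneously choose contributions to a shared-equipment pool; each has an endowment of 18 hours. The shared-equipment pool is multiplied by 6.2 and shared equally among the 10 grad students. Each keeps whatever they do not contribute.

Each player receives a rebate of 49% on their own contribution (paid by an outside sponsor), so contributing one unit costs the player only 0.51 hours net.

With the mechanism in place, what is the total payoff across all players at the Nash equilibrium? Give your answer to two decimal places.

The effective private return per unit is now (6.2/10) / 0.51 = 1.2157 > 1, so every player's dominant strategy flips to full contribution.
At the Nash equilibrium everyone contributes 18. Group total payoff = 10 × (18 × 0.49 + 6.2 × 18) = 1204.20.

1204.20 hours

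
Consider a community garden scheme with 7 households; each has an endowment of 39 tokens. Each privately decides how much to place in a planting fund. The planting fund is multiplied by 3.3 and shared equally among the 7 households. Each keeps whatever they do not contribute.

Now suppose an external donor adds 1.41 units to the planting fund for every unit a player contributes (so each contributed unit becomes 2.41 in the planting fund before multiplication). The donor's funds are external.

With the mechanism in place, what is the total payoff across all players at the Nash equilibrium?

With the mechanism, a contributed unit returns 3.3 × 2.41 / 7 = 1.1361 per unit of net cost to the contributor — now above 1 — so contributing fully is weakly dominant for every player.
At the Nash equilibrium everyone contributes 39. Group total payoff = 3.3 × 2.41 × 273 = 2171.17.

2171.17 tokens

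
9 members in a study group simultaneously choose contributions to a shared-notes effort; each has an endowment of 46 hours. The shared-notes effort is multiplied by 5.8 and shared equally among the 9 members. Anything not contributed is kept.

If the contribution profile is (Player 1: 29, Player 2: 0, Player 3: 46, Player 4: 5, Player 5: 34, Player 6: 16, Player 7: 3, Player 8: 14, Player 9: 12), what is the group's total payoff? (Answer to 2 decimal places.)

Total contributed: 29 + 0 + 46 + 5 + 34 + 16 + 3 + 14 + 12 = 159; total kept: 9 × 46 − 159 = 255.
The shared-notes effort pays out 5.8 × 159 = 922.20 in aggregate.
Group total = 255 + 922.20 = 1177.20.

1177.20 hours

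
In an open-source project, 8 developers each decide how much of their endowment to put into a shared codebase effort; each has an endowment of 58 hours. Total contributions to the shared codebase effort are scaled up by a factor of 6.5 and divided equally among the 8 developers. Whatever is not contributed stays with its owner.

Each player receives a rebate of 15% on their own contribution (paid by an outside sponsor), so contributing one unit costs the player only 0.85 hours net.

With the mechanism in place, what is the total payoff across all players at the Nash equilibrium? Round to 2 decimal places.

464.00 hours

The effective private return is (6.5/8) / 0.85 = 0.9559, which is still under 1, so the mechanism doesn't change anyone's dominant strategy: zero contribution.
Everyone keeps their endowment and the group total is 8 × 58 = 464.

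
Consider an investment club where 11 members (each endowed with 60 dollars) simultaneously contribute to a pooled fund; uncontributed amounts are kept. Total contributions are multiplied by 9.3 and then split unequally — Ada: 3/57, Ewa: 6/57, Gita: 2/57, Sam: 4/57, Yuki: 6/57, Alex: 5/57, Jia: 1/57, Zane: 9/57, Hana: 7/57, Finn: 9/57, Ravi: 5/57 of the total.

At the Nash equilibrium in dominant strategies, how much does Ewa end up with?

For player j, contributing a unit is worthwhile iff 9.3 × (j's share) ≥ 1, i.e. iff j's share is at least 0.1075.
Zane, Hana and Finn are above the threshold, contributing 60 each; the remaining 8 contribute 0. Total contributed: 180.
Ewa keeps 60 and receives 9.3 × 180 × 6/57 = 176.21 from the pooled fund, for a payoff of 236.21.

236.21 dollars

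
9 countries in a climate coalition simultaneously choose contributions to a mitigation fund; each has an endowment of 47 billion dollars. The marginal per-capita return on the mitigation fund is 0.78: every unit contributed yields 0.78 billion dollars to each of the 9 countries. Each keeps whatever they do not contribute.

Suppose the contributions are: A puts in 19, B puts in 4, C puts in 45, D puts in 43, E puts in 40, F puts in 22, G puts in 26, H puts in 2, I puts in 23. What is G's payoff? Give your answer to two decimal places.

195.72 billion dollars

Total contributed: 19 + 4 + 45 + 43 + 40 + 22 + 26 + 2 + 23 = 224.
Each receives 0.78 × 224 = 174.72 from the mitigation fund.
G keeps 47 − 26 = 21, so G's payoff is 21 + 174.72 = 195.72.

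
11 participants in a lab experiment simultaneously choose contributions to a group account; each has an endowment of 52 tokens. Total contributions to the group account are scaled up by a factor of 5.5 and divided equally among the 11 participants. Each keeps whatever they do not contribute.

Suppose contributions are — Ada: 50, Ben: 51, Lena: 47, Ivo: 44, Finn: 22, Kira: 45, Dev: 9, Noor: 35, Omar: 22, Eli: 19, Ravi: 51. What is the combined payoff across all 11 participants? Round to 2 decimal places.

2349.50 tokens

Total contributed: 50 + 51 + 47 + 44 + 22 + 45 + 9 + 35 + 22 + 19 + 51 = 395; total kept: 11 × 52 − 395 = 177.
The group account pays out 5.5 × 395 = 2172.50 in aggregate.
Group total = 177 + 2172.50 = 2349.50.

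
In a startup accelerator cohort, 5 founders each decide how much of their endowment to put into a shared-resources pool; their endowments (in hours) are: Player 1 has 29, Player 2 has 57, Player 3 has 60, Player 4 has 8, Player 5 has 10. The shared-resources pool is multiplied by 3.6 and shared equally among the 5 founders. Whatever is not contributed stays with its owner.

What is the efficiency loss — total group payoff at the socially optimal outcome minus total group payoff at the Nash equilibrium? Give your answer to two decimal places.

426.40 hours

The private return per contributed unit is 3.6/5 = 0.7200 < 1 for every player regardless of endowment, so the Nash equilibrium is zero contribution and the group total is Σ E_j = 29 + 57 + 60 + 8 + 10 = 164.
Each contributed unit returns 3.600 to the group, so the social optimum is full contribution by everyone: group total = 3.600 × 164 = 590.40.
Efficiency loss = (3.600 − 1) × 164 = 426.40.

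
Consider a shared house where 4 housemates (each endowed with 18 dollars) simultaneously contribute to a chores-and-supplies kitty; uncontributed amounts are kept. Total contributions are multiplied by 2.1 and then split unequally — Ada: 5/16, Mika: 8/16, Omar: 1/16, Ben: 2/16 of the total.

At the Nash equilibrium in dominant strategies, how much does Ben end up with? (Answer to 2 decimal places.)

Player j's private return per contributed unit is 2.1 × (j's share). Contributing is weakly dominant for j when that share is at least 1/2.1 = 0.4762, and contributing 0 is dominant otherwise.
Only Mika (8/16) clears that bar, contributing 18; the remaining 3 contribute 0. Total contributed: 18.
Ben keeps 18 and receives 2.1 × 18 × 2/16 = 4.73 from the chores-and-supplies kitty, for a payoff of 22.73.

22.73 dollars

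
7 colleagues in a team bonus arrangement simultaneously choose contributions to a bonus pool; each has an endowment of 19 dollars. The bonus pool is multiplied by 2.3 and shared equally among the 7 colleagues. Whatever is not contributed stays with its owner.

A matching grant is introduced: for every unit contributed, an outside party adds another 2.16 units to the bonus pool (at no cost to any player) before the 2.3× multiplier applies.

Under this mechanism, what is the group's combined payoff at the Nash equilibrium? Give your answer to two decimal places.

With the mechanism, a contributed unit returns 2.3 × 3.16 / 7 = 1.0383 per unit of net cost to the contributor — now above 1 — so contributing fully is weakly dominant for every player.
At the Nash equilibrium everyone contributes 19. Group total payoff = 2.3 × 3.16 × 133 = 966.64.

966.64 dollars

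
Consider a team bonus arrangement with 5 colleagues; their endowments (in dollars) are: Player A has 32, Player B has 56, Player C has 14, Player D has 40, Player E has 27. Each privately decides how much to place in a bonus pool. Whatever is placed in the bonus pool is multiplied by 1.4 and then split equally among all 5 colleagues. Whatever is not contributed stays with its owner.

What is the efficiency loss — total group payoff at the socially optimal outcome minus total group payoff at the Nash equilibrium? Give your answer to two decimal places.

The private return per contributed unit is 1.4/5 = 0.2800 < 1 for every player regardless of endowment, so the Nash equilibrium is zero contribution and the group total is Σ E_j = 32 + 56 + 14 + 40 + 27 = 169.
Each contributed unit returns 1.400 to the group, so the social optimum is full contribution by everyone: group total = 1.400 × 169 = 236.60.
Efficiency loss = (1.400 − 1) × 169 = 67.60.

67.60 dollars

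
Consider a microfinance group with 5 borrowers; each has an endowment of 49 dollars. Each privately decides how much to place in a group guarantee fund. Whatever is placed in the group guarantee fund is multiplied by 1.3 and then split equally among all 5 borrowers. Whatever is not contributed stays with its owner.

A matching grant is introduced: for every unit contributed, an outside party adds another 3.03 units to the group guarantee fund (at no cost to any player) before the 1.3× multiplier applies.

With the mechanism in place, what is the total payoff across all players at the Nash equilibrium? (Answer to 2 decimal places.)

The effective private return per unit is now 1.3 × 4.03 / 5 = 1.0478 > 1, so every player's dominant strategy flips to full contribution.
At the Nash equilibrium everyone contributes 49. Group total payoff = 1.3 × 4.03 × 245 = 1283.56.

1283.56 dollars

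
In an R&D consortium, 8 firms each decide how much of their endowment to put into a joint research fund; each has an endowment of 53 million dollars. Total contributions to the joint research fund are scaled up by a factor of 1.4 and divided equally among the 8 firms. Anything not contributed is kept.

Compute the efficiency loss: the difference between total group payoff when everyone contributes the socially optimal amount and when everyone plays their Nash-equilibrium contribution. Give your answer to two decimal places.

169.60 million dollars

Each contributed unit returns 1.4/8 = 0.1750 to its contributor — below 1 — so contributing 0 is dominant for every player. At the Nash equilibrium everyone keeps their 53, and the group total is 8 × 53 = 424.
Each contributed unit returns 1.400 to the group as a whole (0.1750 to each of 8 players), which exceeds 1, so the social optimum is full contribution: group total = 1.400 × 424 = 593.60.
Efficiency loss = 593.60 − 424 = 169.60.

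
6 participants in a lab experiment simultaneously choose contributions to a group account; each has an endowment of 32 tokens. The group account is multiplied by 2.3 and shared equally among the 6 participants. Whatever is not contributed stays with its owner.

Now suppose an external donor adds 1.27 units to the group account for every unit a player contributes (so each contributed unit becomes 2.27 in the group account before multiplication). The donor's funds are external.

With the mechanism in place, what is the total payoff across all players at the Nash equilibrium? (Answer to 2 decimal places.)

The effective private return is 2.3 × 2.27 / 6 = 0.8702, which is still under 1, so the mechanism doesn't change anyone's dominant strategy: zero contribution.
At the Nash equilibrium no one contributes; group total payoff = 6 × 32 = 192.

192.00 tokens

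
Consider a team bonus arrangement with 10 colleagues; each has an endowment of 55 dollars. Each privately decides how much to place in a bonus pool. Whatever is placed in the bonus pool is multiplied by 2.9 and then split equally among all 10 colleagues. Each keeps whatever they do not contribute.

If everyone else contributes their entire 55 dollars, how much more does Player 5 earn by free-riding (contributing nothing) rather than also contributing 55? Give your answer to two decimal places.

Switching from a contribution of 55 to 0 lets Player 5 keep an extra 55 dollars, but lowers the bonus pool by 55, which costs Player 5 their own share of that drop: 2.9/10 × 55 = 15.95.
Net gain = 55 − 15.95 = 39.05. The private return per contributed unit (0.2900) is below 1, so free-riding is indeed the best response regardless of what the others do.

39.05 dollars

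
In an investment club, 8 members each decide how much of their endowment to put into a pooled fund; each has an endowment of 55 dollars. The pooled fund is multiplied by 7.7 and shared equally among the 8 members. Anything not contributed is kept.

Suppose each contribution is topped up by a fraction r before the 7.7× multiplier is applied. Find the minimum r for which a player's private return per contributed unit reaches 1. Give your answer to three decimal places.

With matching at rate r, one contributed unit becomes (1 + r) in the pooled fund and returns 7.7 × (1 + r) / 8 to the contributor.
Setting this equal to 1: 1 + r = 8/7.7 = 1.0390.
So the minimum matching rate is r = 1.0390 − 1 = 0.039.

0.039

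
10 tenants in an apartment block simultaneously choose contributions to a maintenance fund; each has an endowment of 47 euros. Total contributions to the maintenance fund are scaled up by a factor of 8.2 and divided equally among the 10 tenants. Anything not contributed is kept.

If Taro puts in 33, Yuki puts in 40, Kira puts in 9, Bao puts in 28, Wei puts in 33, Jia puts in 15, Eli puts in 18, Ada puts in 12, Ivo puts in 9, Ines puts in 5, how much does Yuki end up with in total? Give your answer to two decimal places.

172.64 euros

Total contributed: 33 + 40 + 9 + 28 + 33 + 15 + 18 + 12 + 9 + 5 = 202.
Each receives 8.2 × 202 / 10 = 165.64 from the maintenance fund.
Yuki keeps 47 − 40 = 7, so Yuki's payoff is 7 + 165.64 = 172.64.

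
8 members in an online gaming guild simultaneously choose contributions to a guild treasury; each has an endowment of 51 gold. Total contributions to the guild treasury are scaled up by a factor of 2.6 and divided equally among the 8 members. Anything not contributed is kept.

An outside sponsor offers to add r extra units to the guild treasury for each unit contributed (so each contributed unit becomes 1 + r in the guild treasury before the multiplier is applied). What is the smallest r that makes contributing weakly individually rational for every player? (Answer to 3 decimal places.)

2.077

With matching at rate r, one contributed unit becomes (1 + r) in the guild treasury and returns 2.6 × (1 + r) / 8 to the contributor.
Setting this equal to 1: 1 + r = 8/2.6 = 3.0769.
So the minimum matching rate is r = 3.0769 − 1 = 2.077.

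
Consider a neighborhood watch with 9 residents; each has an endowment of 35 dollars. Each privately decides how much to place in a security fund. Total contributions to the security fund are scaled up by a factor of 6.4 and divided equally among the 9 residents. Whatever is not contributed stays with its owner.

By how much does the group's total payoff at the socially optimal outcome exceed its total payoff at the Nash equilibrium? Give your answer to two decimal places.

1701.00 dollars

Each contributed unit returns 6.4/9 = 0.7111 to its contributor — below 1 — so contributing 0 is dominant for every player. At the Nash equilibrium everyone keeps their 35, and the group total is 9 × 35 = 315.
Each contributed unit returns 6.400 to the group as a whole (0.7111 to each of 9 players), which exceeds 1, so the social optimum is full contribution: group total = 6.400 × 315 = 2016.00.
Efficiency loss = 2016.00 − 315 = 1701.00.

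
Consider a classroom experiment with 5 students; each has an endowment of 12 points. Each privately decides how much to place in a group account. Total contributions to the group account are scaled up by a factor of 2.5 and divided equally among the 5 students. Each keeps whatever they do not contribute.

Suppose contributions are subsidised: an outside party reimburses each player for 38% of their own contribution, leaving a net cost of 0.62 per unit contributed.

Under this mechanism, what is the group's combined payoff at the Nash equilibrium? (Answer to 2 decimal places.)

Even with the mechanism, each unit contributed returns only (2.5/5) / 0.62 = 0.8065 per unit of net cost, so contributing nothing is still dominant.
Everyone keeps their endowment and the group total is 5 × 12 = 60.

60.00 points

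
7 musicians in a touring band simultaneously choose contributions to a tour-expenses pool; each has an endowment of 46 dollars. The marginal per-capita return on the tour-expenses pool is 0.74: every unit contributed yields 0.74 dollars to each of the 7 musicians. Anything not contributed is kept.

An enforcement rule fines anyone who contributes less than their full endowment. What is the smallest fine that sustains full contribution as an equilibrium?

11.96 dollars

Given the others contribute fully, the best deviation is to contribute 0 (any partial contribution still incurs the fine and gives up units whose private return 0.74 is below 1).
Deviating from 46 to 0 saves 46 dollars but forfeits the deviator's share of the drop in the tour-expenses pool: 0.74 × 46 = 34.04.
So the deviation gain is 46 − 34.04 = 11.96, and the fine must be at least 11.96 dollars to wipe it out.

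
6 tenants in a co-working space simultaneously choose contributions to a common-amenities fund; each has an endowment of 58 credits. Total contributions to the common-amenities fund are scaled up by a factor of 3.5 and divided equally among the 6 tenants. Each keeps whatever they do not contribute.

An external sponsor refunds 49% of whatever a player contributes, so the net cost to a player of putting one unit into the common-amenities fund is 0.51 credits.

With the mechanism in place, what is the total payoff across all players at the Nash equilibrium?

With the mechanism, a contributed unit returns (3.5/6) / 0.51 = 1.1438 per unit of net cost to the contributor — now above 1 — so contributing fully is weakly dominant for every player.
So the Nash equilibrium is full contribution by all 6; the group earns 6 × (58 × 0.49 + 3.5 × 58) = 1388.52.

1388.52 credits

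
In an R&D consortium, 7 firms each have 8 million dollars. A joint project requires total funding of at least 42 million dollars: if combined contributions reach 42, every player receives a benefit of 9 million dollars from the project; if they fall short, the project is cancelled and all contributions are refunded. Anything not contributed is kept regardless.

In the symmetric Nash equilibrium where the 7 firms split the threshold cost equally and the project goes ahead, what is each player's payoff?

11 million dollars

Equal share of the threshold: 42/7 = 6.
At this profile no one gains by cutting their contribution: any cut drops the total below 42, the project is cancelled, contributions are refunded, and the deviator ends with 8, which is less than 8 − 6 + 9 = 11. Contributing more than 6 just wastes the excess. So contributing exactly 6 is a best response.
Each player's payoff: 8 − 6 + 9 = 11.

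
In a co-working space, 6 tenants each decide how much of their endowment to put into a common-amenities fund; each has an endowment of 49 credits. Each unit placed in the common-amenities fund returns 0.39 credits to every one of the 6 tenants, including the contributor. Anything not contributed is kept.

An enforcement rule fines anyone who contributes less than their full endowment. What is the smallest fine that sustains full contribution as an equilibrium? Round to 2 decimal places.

29.89 credits

Given the others contribute fully, the best deviation is to contribute 0 (any partial contribution still incurs the fine and gives up units whose private return 0.39 is below 1).
Deviating from 49 to 0 saves 49 credits but forfeits the deviator's share of the drop in the common-amenities fund: 0.39 × 49 = 19.11.
So the deviation gain is 49 − 19.11 = 29.89, and the fine must be at least 29.89 credits to wipe it out.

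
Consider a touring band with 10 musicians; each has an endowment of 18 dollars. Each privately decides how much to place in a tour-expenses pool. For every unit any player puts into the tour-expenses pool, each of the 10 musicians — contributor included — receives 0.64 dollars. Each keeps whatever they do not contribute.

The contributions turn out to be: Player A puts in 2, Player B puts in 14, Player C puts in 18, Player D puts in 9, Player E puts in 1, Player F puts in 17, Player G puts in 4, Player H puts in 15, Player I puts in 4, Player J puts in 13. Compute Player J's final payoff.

67.08 dollars

Total contributed: 2 + 14 + 18 + 9 + 1 + 17 + 4 + 15 + 4 + 13 = 97.
Each receives 0.64 × 97 = 62.08 from the tour-expenses pool.
Player J keeps 18 − 13 = 5, so Player J's payoff is 5 + 62.08 = 67.08.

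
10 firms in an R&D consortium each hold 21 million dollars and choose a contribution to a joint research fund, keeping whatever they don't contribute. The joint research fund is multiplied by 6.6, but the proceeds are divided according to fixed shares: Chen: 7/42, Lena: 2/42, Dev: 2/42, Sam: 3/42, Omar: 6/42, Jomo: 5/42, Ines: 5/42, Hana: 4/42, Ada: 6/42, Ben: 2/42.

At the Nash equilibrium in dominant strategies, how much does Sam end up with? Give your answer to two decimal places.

30.90 million dollars

Player j's private return per contributed unit is 6.6 × (j's share). Contributing is weakly dominant for j when that share is at least 1/6.6 = 0.1515, and contributing 0 is dominant otherwise.
The only share above 0.1515 is Chen's 7/42, contributing 21; the remaining 9 contribute 0. Total contributed: 21.
Sam keeps 21 and receives 6.6 × 21 × 3/42 = 9.90 from the joint research fund, for a payoff of 30.90.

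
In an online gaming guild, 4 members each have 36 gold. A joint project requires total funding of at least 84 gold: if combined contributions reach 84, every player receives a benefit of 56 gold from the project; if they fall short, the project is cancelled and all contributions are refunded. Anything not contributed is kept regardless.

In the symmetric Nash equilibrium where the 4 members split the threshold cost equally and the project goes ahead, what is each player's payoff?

71 gold

Equal share of the threshold: 84/4 = 21.
At this profile no one gains by cutting their contribution: any cut drops the total below 84, the project is cancelled, contributions are refunded, and the deviator ends with 36, which is less than 36 − 21 + 56 = 71. Contributing more than 21 just wastes the excess. So contributing exactly 21 is a best response.
Each player's payoff: 36 − 21 + 56 = 71.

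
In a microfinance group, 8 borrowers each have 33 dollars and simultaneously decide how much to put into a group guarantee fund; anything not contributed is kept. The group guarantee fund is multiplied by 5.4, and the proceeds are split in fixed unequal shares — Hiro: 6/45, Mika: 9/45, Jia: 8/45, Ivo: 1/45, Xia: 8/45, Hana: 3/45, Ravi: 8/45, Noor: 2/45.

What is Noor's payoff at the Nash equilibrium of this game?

40.92 dollars

A player with share s gets back 5.4·s per unit contributed, so full contribution is dominant for anyone with s > 1/5.4 = 0.1852 and zero contribution is dominant for anyone below.
Mika alone (share 9/45) is above the threshold, contributing 33; the remaining 7 contribute 0. Total contributed: 33.
Noor keeps 33 and receives 5.4 × 33 × 2/45 = 7.92 from the group guarantee fund, for a payoff of 40.92.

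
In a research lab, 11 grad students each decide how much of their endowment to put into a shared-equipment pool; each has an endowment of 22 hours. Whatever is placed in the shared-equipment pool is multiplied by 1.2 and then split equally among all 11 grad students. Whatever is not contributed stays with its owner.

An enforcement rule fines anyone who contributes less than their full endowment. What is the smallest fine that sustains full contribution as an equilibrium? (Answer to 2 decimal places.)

19.60 hours

Given the others contribute fully, the best deviation is to contribute 0 (any partial contribution still incurs the fine and gives up units whose private return 0.1091 is below 1).
Deviating from 22 to 0 saves 22 hours but forfeits the deviator's share of the drop in the shared-equipment pool: 1.2/11 × 22 = 2.40.
So the deviation gain is 22 − 2.40 = 19.60, and the fine must be at least 19.60 hours to wipe it out.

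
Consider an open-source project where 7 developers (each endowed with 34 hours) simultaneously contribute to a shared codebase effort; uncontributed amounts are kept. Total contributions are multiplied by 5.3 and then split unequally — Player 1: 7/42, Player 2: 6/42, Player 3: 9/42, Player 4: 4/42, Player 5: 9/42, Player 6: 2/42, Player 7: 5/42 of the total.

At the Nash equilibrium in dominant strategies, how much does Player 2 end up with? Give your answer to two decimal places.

85.49 hours

A player with share s gets back 5.3·s per unit contributed, so full contribution is dominant for anyone with s > 1/5.3 = 0.1887 and zero contribution is dominant for anyone below.
The shares above 0.1887 belong to Player 3 and Player 5, contributing 34 each; the remaining 5 contribute 0. Total contributed: 68.
Player 2 keeps 34 and receives 5.3 × 68 × 6/42 = 51.49 from the shared codebase effort, for a payoff of 85.49.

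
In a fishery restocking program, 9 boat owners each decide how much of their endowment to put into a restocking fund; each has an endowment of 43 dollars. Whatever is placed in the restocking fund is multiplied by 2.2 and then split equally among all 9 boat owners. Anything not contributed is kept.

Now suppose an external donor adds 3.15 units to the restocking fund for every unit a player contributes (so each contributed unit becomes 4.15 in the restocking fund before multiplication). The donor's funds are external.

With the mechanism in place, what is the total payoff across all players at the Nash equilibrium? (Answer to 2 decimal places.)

3533.31 dollars

With the mechanism, a contributed unit returns 2.2 × 4.15 / 9 = 1.0144 per unit of net cost to the contributor — now above 1 — so contributing fully is weakly dominant for every player.
At the Nash equilibrium everyone contributes 43. Group total payoff = 2.2 × 4.15 × 387 = 3533.31.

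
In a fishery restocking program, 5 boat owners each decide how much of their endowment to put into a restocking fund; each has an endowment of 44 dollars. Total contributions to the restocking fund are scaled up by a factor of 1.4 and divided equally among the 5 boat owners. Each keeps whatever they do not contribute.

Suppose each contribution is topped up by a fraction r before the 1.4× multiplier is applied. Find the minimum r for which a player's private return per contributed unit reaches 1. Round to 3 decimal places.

2.571

With matching at rate r, one contributed unit becomes (1 + r) in the restocking fund and returns 1.4 × (1 + r) / 5 to the contributor.
Setting this equal to 1: 1 + r = 5/1.4 = 3.5714.
So the minimum matching rate is r = 3.5714 − 1 = 2.571.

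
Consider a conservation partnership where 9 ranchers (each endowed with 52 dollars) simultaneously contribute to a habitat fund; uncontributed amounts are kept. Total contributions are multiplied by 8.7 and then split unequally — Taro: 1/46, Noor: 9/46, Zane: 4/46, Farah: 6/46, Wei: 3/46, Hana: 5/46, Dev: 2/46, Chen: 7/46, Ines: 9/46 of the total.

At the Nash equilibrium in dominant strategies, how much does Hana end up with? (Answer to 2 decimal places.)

For player j, contributing a unit is worthwhile iff 8.7 × (j's share) ≥ 1, i.e. iff j's share is at least 0.1149.
Noor, Farah, Chen and Ines clear that bar, contributing 52 each; the remaining 5 contribute 0. Total contributed: 208.
Hana keeps 52 and receives 8.7 × 208 × 5/46 = 196.70 from the habitat fund, for a payoff of 248.70.

248.70 dollars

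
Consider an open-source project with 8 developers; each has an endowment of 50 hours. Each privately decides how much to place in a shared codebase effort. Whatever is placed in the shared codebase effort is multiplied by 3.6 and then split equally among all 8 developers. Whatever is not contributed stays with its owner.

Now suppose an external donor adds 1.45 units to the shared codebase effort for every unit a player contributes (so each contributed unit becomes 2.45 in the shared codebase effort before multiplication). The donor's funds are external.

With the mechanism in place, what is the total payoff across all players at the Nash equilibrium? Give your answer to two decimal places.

Under the mechanism each unit contributed yields 3.6 × 2.45 / 8 = 1.1025 back to its contributor per unit of net cost, which exceeds 1, making full contribution the dominant choice for everyone.
So the Nash equilibrium is full contribution by all 8; the group earns 3.6 × 2.45 × 400 = 3528.00.

3528.00 hours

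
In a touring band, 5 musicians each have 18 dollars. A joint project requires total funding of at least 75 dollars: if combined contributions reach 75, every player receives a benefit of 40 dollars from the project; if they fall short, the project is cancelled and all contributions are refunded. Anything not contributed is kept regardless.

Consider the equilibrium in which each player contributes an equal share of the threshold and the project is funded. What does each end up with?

43 dollars

Equal share of the threshold: 75/5 = 15.
At this profile no one gains by cutting their contribution: any cut drops the total below 75, the project is cancelled, contributions are refunded, and the deviator ends with 18, which is less than 18 − 15 + 40 = 43. Contributing more than 15 just wastes the excess. So contributing exactly 15 is a best response.
Each player's payoff: 18 − 15 + 40 = 43.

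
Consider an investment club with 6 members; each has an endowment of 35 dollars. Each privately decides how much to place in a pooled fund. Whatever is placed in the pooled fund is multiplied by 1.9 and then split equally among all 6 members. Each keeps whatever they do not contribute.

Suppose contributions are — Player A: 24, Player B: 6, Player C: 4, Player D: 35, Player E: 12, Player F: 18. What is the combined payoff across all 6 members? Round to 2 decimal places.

299.10 dollars

Total contributed: 24 + 6 + 4 + 35 + 12 + 18 = 99; total kept: 6 × 35 − 99 = 111.
The pooled fund pays out 1.9 × 99 = 188.10 in aggregate.
Group total = 111 + 188.10 = 299.10.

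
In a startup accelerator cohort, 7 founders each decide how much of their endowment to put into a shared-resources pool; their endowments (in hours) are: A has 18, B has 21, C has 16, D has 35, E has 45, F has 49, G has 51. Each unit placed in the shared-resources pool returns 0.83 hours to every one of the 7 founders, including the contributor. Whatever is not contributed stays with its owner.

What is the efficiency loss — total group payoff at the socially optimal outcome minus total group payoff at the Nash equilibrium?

1130.35 hours

The private return per contributed unit is 0.83 < 1 for everyone, so the Nash equilibrium is zero contribution and the group total is Σ E_j = 18 + 21 + 16 + 35 + 45 + 49 + 51 = 235.
Each contributed unit returns 5.810 to the group, so the social optimum is full contribution by everyone: group total = 5.810 × 235 = 1365.35.
Efficiency loss = (5.810 − 1) × 235 = 1130.35.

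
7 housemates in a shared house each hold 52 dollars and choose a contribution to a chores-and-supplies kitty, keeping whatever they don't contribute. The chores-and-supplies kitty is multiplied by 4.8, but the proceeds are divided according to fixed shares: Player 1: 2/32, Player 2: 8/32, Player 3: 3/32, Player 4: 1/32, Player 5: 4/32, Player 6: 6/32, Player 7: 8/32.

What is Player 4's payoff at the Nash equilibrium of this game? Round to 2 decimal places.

67.60 dollars

A player with share s gets back 4.8·s per unit contributed, so full contribution is dominant for anyone with s > 1/4.8 = 0.2083 and zero contribution is dominant for anyone below.
Player 2 and Player 7 clear that bar, contributing 52 each; the remaining 5 contribute 0. Total contributed: 104.
Player 4 keeps 52 and receives 4.8 × 104 × 1/32 = 15.60 from the chores-and-supplies kitty, for a payoff of 67.60.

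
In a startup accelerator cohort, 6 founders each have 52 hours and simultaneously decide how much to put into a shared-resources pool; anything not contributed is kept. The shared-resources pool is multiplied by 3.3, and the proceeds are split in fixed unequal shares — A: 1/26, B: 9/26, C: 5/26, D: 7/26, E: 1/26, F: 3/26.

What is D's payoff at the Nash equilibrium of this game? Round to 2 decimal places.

98.20 hours

Each unit j contributes comes back to j as 3.3 × (j's share), so j prefers to contribute only if that share exceeds 1/3.3 = 0.3030; otherwise keeping the unit dominates.
The only share above 0.3030 is B's 9/26, contributing 52; the remaining 5 contribute 0. Total contributed: 52.
D keeps 52 and receives 3.3 × 52 × 7/26 = 46.20 from the shared-resources pool, for a payoff of 98.20.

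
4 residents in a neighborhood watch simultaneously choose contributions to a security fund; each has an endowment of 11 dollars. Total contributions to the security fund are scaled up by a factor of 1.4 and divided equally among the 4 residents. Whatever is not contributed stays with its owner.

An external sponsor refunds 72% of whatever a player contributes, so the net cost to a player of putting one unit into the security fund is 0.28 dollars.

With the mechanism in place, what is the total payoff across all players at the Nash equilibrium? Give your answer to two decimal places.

Under the mechanism each unit contributed yields (1.4/4) / 0.28 = 1.2500 back to its contributor per unit of net cost, which exceeds 1, making full contribution the dominant choice for everyone.
So the Nash equilibrium is full contribution by all 4; the group earns 4 × (11 × 0.72 + 1.4 × 11) = 93.28.

93.28 dollars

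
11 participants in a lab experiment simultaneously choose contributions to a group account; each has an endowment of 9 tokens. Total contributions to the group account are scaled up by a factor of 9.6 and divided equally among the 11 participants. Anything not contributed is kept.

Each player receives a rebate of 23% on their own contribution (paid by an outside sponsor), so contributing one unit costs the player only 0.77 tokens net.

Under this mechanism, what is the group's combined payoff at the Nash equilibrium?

The effective private return per unit is now (9.6/11) / 0.77 = 1.1334 > 1, so every player's dominant strategy flips to full contribution.
At the Nash equilibrium everyone contributes 9. Group total payoff = 11 × (9 × 0.23 + 9.6 × 9) = 973.17.

973.17 tokens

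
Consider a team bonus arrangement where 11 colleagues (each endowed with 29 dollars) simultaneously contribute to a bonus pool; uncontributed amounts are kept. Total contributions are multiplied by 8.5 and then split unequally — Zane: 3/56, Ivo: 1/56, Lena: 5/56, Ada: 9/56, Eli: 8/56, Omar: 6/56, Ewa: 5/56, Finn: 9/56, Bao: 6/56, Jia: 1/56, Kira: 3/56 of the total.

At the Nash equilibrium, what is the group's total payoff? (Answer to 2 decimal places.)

For player j, contributing a unit is worthwhile iff 8.5 × (j's share) ≥ 1, i.e. iff j's share is at least 0.1176.
Ada, Eli and Finn are above the threshold, contributing 29 each; the remaining 8 contribute 0. Total contributed: 87.
The bonus pool pays out 8.5 × 87 = 739.50 in total (split across the unequal shares, but the aggregate is all that matters for the group sum).
The 8 free-riders keep 29 each, adding 232. Group total = 232 + 739.50 = 971.50.

971.50 dollars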